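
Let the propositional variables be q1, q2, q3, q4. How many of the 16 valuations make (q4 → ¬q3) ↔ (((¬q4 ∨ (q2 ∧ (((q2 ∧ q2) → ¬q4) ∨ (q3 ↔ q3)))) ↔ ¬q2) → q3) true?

10

Initial set: {((q4 → ¬q3) ↔ (((¬q4 ∨ (q2 ∧ (((q2 ∧ q2) → ¬q4) ∨ (q3 ↔ q3)))) ↔ ¬q2) → q3))}.
((q4 → ¬q3) ↔ (((¬q4 ∨ (q2 ∧ (((q2 ∧ q2) → ¬q4) ∨ (q3 ↔ q3)))) ↔ ¬q2) → q3)): β-rule — branch into (q4 → ¬q3), (((¬q4 ∨ (q2 ∧ (((q2 ∧ q2) → ¬q4) ∨ (q3 ↔ q3)))) ↔ ¬q2) → q3)  //  ¬(q4 → ¬q3), ¬(((¬q4 ∨ (q2 ∧ (((q2 ∧ q2) → ¬q4) ∨ (q3 ↔ q3)))) ↔ ¬q2) → q3).
  branch 1 (add (q4 → ¬q3), (((¬q4 ∨ (q2 ∧ (((q2 ∧ q2) → ¬q4) ∨ (q3 ↔ q3)))) ↔ ¬q2) → q3)):
    (q4 → ¬q3): β-rule — branch into ¬q4  //  ¬q3.
      branch 1.1 (add ¬q4):
        (((¬q4 ∨ (q2 ∧ (((q2 ∧ q2) → ¬q4) ∨ (q3 ↔ q3)))) ↔ ¬q2) → q3): β-rule — branch into ¬((¬q4 ∨ (q2 ∧ (((q2 ∧ q2) → ¬q4) ∨ (q3 ↔ q3)))) ↔ ¬q2)  //  q3.
          branch 1.1.1 (add ¬((¬q4 ∨ (q2 ∧ (((q2 ∧ q2) → ¬q4) ∨ (q3 ↔ q3)))) ↔ ¬q2)):
            ¬((¬q4 ∨ (q2 ∧ (((q2 ∧ q2) → ¬q4) ∨ (q3 ↔ q3)))) ↔ ¬q2): β-rule — branch into (¬q4 ∨ (q2 ∧ (((q2 ∧ q2) → ¬q4) ∨ (q3 ↔ q3)))), ¬¬q2  //  ¬(¬q4 ∨ (q2 ∧ (((q2 ∧ q2) → ¬q4) ∨ (q3 ↔ q3)))), ¬q2.
              branch 1.1.1.1 (add (¬q4 ∨ (q2 ∧ (((q2 ∧ q2) → ¬q4) ∨ (q3 ↔ q3)))), ¬¬q2):
                (¬q4 ∨ (q2 ∧ (((q2 ∧ q2) → ¬q4) ∨ (q3 ↔ q3)))): β-rule — branch into ¬q4  //  (q2 ∧ (((q2 ∧ q2) → ¬q4) ∨ (q3 ↔ q3))).
                  branch 1.1.1.1.1 (add ¬q4):
                    ○ open, literals {q2=1, q4=0}.
                  branch 1.1.1.1.2 (add (q2 ∧ (((q2 ∧ q2) → ¬q4) ∨ (q3 ↔ q3)))):
                    (q2 ∧ (((q2 ∧ q2) → ¬q4) ∨ (q3 ↔ q3))): α-rule — add q2, (((q2 ∧ q2) → ¬q4) ∨ (q3 ↔ q3)).
                    (((q2 ∧ q2) → ¬q4) ∨ (q3 ↔ q3)): β-rule — branch into ((q2 ∧ q2) → ¬q4)  //  (q3 ↔ q3).
                      branch 1.1.1.1.2.1 (add ((q2 ∧ q2) → ¬q4)):
                        ((q2 ∧ q2) → ¬q4): β-rule — branch into ¬(q2 ∧ q2)  //  ¬q4.
                          branch 1.1.1.1.2.1.1 (add ¬(q2 ∧ q2)):
                            ¬(q2 ∧ q2): β-rule — branch into ¬q2  //  ¬q2.
                              branch 1.1.1.1.2.1.1.1 (add ¬q2):
                                × closes — contains both q2 and ¬q2.
                              branch 1.1.1.1.2.1.1.2 (add ¬q2):
                                × closes — contains both q2 and ¬q2.
                          branch 1.1.1.1.2.1.2 (add ¬q4):
                            ○ open, literals {q2=1, q4=0}.
                      branch 1.1.1.1.2.2 (add (q3 ↔ q3)):
                        (q3 ↔ q3): β-rule — branch into q3, q3  //  ¬q3, ¬q3.
                          branch 1.1.1.1.2.2.1 (add q3, q3):
                            ○ open, literals {q2=1, q3=1, q4=0}.
                          branch 1.1.1.1.2.2.2 (add ¬q3, ¬q3):
                            ○ open, literals {q2=1, q3=0, q4=0}.
              branch 1.1.1.2 (add ¬(¬q4 ∨ (q2 ∧ (((q2 ∧ q2) → ¬q4) ∨ (q3 ↔ q3)))), ¬q2):
                ¬(¬q4 ∨ (q2 ∧ (((q2 ∧ q2) → ¬q4) ∨ (q3 ↔ q3)))): α-rule — add ¬¬q4, ¬(q2 ∧ (((q2 ∧ q2) → ¬q4) ∨ (q3 ↔ q3))).
                × closes — contains both q4 and ¬q4.
          branch 1.1.2 (add q3):
            ○ open, literals {q3=1, q4=0}.
      branch 1.2 (add ¬q3):
        (((¬q4 ∨ (q2 ∧ (((q2 ∧ q2) → ¬q4) ∨ (q3 ↔ q3)))) ↔ ¬q2) → q3): β-rule — branch into ¬((¬q4 ∨ (q2 ∧ (((q2 ∧ q2) → ¬q4) ∨ (q3 ↔ q3)))) ↔ ¬q2)  //  q3.
          branch 1.2.1 (add ¬((¬q4 ∨ (q2 ∧ (((q2 ∧ q2) → ¬q4) ∨ (q3 ↔ q3)))) ↔ ¬q2)):
            ¬((¬q4 ∨ (q2 ∧ (((q2 ∧ q2) → ¬q4) ∨ (q3 ↔ q3)))) ↔ ¬q2): β-rule — branch into (¬q4 ∨ (q2 ∧ (((q2 ∧ q2) → ¬q4) ∨ (q3 ↔ q3)))), ¬¬q2  //  ¬(¬q4 ∨ (q2 ∧ (((q2 ∧ q2) → ¬q4) ∨ (q3 ↔ q3)))), ¬q2.
              branch 1.2.1.1 (add (¬q4 ∨ (q2 ∧ (((q2 ∧ q2) → ¬q4) ∨ (q3 ↔ q3)))), ¬¬q2):
                (¬q4 ∨ (q2 ∧ (((q2 ∧ q2) → ¬q4) ∨ (q3 ↔ q3)))): β-rule — branch into ¬q4  //  (q2 ∧ (((q2 ∧ q2) → ¬q4) ∨ (q3 ↔ q3))).
                  branch 1.2.1.1.1 (add ¬q4):
                    ○ open, literals {q2=1, q3=0, q4=0}.
                  branch 1.2.1.1.2 (add (q2 ∧ (((q2 ∧ q2) → ¬q4) ∨ (q3 ↔ q3)))):
                    (q2 ∧ (((q2 ∧ q2) → ¬q4) ∨ (q3 ↔ q3))): α-rule — add q2, (((q2 ∧ q2) → ¬q4) ∨ (q3 ↔ q3)).
                    (((q2 ∧ q2) → ¬q4) ∨ (q3 ↔ q3)): β-rule — branch into ((q2 ∧ q2) → ¬q4)  //  (q3 ↔ q3).
                      branch 1.2.1.1.2.1 (add ((q2 ∧ q2) → ¬q4)):
                        ((q2 ∧ q2) → ¬q4): β-rule — branch into ¬(q2 ∧ q2)  //  ¬q4.
                          branch 1.2.1.1.2.1.1 (add ¬(q2 ∧ q2)):
                            ¬(q2 ∧ q2): β-rule — branch into ¬q2  //  ¬q2.
                              branch 1.2.1.1.2.1.1.1 (add ¬q2):
                                × closes — contains both q2 and ¬q2.
                              branch 1.2.1.1.2.1.1.2 (add ¬q2):
                                × closes — contains both q2 and ¬q2.
                          branch 1.2.1.1.2.1.2 (add ¬q4):
                            ○ open, literals {q2=1, q3=0, q4=0}.
                      branch 1.2.1.1.2.2 (add (q3 ↔ q3)):
                        (q3 ↔ q3): β-rule — branch into q3, q3  //  ¬q3, ¬q3.
                          branch 1.2.1.1.2.2.1 (add q3, q3):
                            × closes — contains both q3 and ¬q3.
                          branch 1.2.1.1.2.2.2 (add ¬q3, ¬q3):
                            ○ open, literals {q2=1, q3=0}.
              branch 1.2.1.2 (add ¬(¬q4 ∨ (q2 ∧ (((q2 ∧ q2) → ¬q4) ∨ (q3 ↔ q3)))), ¬q2):
                ¬(¬q4 ∨ (q2 ∧ (((q2 ∧ q2) → ¬q4) ∨ (q3 ↔ q3)))): α-rule — add ¬¬q4, ¬(q2 ∧ (((q2 ∧ q2) → ¬q4) ∨ (q3 ↔ q3))).
                ¬(q2 ∧ (((q2 ∧ q2) → ¬q4) ∨ (q3 ↔ q3))): β-rule — branch into ¬q2  //  ¬(((q2 ∧ q2) → ¬q4) ∨ (q3 ↔ q3)).
                  branch 1.2.1.2.1 (add ¬q2):
                    ○ open, literals {q2=0, q3=0, q4=1}.
                  branch 1.2.1.2.2 (add ¬(((q2 ∧ q2) → ¬q4) ∨ (q3 ↔ q3))):
                    ¬(((q2 ∧ q2) → ¬q4) ∨ (q3 ↔ q3)): α-rule — add ¬((q2 ∧ q2) → ¬q4), ¬(q3 ↔ q3).
                    ¬((q2 ∧ q2) → ¬q4): α-rule — add (q2 ∧ q2), ¬¬q4.
                    (q2 ∧ q2): α-rule — add q2, q2.
                    × closes — contains both q2 and ¬q2.
          branch 1.2.2 (add q3):
            × closes — contains both q3 and ¬q3.
  branch 2 (add ¬(q4 → ¬q3), ¬(((¬q4 ∨ (q2 ∧ (((q2 ∧ q2) → ¬q4) ∨ (q3 ↔ q3)))) ↔ ¬q2) → q3)):
    ¬(q4 → ¬q3): α-rule — add q4, ¬¬q3.
    ¬(((¬q4 ∨ (q2 ∧ (((q2 ∧ q2) → ¬q4) ∨ (q3 ↔ q3)))) ↔ ¬q2) → q3): α-rule — add ((¬q4 ∨ (q2 ∧ (((q2 ∧ q2) → ¬q4) ∨ (q3 ↔ q3)))) ↔ ¬q2), ¬q3.
    × closes — contains both q3 and ¬q3.
9 branches closed, 9 open.
Each open branch fixes some atoms; the unmentioned ones are free. Counting distinct full assignments: branch {q2=1, q4=0} (q1, q3) contributes 4 new; branch {q2=1, q4=0} (q1, q3) contributes 0 new; branch {q2=1, q3=1, q4=0} (q1) contributes 0 new; branch {q2=1, q3=0, q4=0} (q1) contributes 0 new; branch {q3=1, q4=0} (q1, q2) contributes 2 new; branch {q2=1, q3=0, q4=0} (q1) contributes 0 new; branch {q2=1, q3=0, q4=0} (q1) contributes 0 new; branch {q2=1, q3=0} (q1, q4) contributes 2 new; branch {q2=0, q3=0, q4=1} (q1) contributes 2 new. Total: 10.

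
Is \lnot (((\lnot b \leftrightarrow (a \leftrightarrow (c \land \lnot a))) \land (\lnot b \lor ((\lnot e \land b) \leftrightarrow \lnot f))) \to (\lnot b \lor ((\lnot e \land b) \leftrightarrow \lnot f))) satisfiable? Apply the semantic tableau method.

Initial set: {T \lnot (((\lnot b \leftrightarrow (a \leftrightarrow (c \land \lnot a))) \land (\lnot b \lor ((\lnot e \land b) \leftrightarrow \lnot f))) \to (\lnot b \lor ((\lnot e \land b) \leftrightarrow \lnot f)))}.
T \lnot (((\lnot b \leftrightarrow (a \leftrightarrow (c \land \lnot a))) \land (\lnot b \lor ((\lnot e \land b) \leftrightarrow \lnot f))) \to (\lnot b \lor ((\lnot e \land b) \leftrightarrow \lnot f))): α-rule — add T ((\lnot b \leftrightarrow (a \leftrightarrow (c \land \lnot a))) \land (\lnot b \lor ((\lnot e \land b) \leftrightarrow \lnot f))), F (\lnot b \lor ((\lnot e \land b) \leftrightarrow \lnot f)).
T ((\lnot b \leftrightarrow (a \leftrightarrow (c \land \lnot a))) \land (\lnot b \lor ((\lnot e \land b) \leftrightarrow \lnot f))): α-rule — add T (\lnot b \leftrightarrow (a \leftrightarrow (c \land \lnot a))), T (\lnot b \lor ((\lnot e \land b) \leftrightarrow \lnot f)).
F (\lnot b \lor ((\lnot e \land b) \leftrightarrow \lnot f)): α-rule — add F \lnot b, F ((\lnot e \land b) \leftrightarrow \lnot f).
T (\lnot b \leftrightarrow (a \leftrightarrow (c \land \lnot a))): β-rule — branch into T \lnot b, T (a \leftrightarrow (c \land \lnot a))  //  F \lnot b, F (a \leftrightarrow (c \land \lnot a)).
  branch 1 (add T \lnot b, T (a \leftrightarrow (c \land \lnot a))):
    × closes — contains both b and \lnot b.
  branch 2 (add F \lnot b, F (a \leftrightarrow (c \land \lnot a))):
    T (\lnot b \lor ((\lnot e \land b) \leftrightarrow \lnot f)): β-rule — branch into T \lnot b  //  T ((\lnot e \land b) \leftrightarrow \lnot f).
      branch 2.1 (add T \lnot b):
        × closes — contains both b and \lnot b.
      branch 2.2 (add T ((\lnot e \land b) \leftrightarrow \lnot f)):
        F ((\lnot e \land b) \leftrightarrow \lnot f): β-rule — branch into T (\lnot e \land b), F \lnot f  //  F (\lnot e \land b), T \lnot f.
          branch 2.2.1 (add T (\lnot e \land b), F \lnot f):
            T (\lnot e \land b): α-rule — add T \lnot e, T b.
            F (a \leftrightarrow (c \land \lnot a)): β-rule — branch into T a, F (c \land \lnot a)  //  F a, T (c \land \lnot a).
              branch 2.2.1.1 (add T a, F (c \land \lnot a)):
                T ((\lnot e \land b) \leftrightarrow \lnot f): β-rule — branch into T (\lnot e \land b), T \lnot f  //  F (\lnot e \land b), F \lnot f.
                  branch 2.2.1.1.1 (add T (\lnot e \land b), T \lnot f):
                    × closes — contains both f and \lnot f.
                  branch 2.2.1.1.2 (add F (\lnot e \land b), F \lnot f):
                    F (c \land \lnot a): β-rule — branch into F c  //  F \lnot a.
                      branch 2.2.1.1.2.1 (add F c):
                        F (\lnot e \land b): β-rule — branch into F \lnot e  //  F b.
                          branch 2.2.1.1.2.1.1 (add F \lnot e):
                            × closes — contains both e and \lnot e.
                          branch 2.2.1.1.2.1.2 (add F b):
                            × closes — contains both b and \lnot b.
                      branch 2.2.1.1.2.2 (add F \lnot a):
                        F (\lnot e \land b): β-rule — branch into F \lnot e  //  F b.
                          branch 2.2.1.1.2.2.1 (add F \lnot e):
                            × closes — contains both e and \lnot e.
                          branch 2.2.1.1.2.2.2 (add F b):
                            × closes — contains both b and \lnot b.
              branch 2.2.1.2 (add F a, T (c \land \lnot a)):
                T (c \land \lnot a): α-rule — add T c, T \lnot a.
                T ((\lnot e \land b) \leftrightarrow \lnot f): β-rule — branch into T (\lnot e \land b), T \lnot f  //  F (\lnot e \land b), F \lnot f.
                  branch 2.2.1.2.1 (add T (\lnot e \land b), T \lnot f):
                    × closes — contains both f and \lnot f.
                  branch 2.2.1.2.2 (add F (\lnot e \land b), F \lnot f):
                    F (\lnot e \land b): β-rule — branch into F \lnot e  //  F b.
                      branch 2.2.1.2.2.1 (add F \lnot e):
                        × closes — contains both e and \lnot e.
                      branch 2.2.1.2.2.2 (add F b):
                        × closes — contains both b and \lnot b.
          branch 2.2.2 (add F (\lnot e \land b), T \lnot f):
            F (a \leftrightarrow (c \land \lnot a)): β-rule — branch into T a, F (c \land \lnot a)  //  F a, T (c \land \lnot a).
              branch 2.2.2.1 (add T a, F (c \land \lnot a)):
                T ((\lnot e \land b) \leftrightarrow \lnot f): β-rule — branch into T (\lnot e \land b), T \lnot f  //  F (\lnot e \land b), F \lnot f.
                  branch 2.2.2.1.1 (add T (\lnot e \land b), T \lnot f):
                    T (\lnot e \land b): α-rule — add T \lnot e, T b.
                    F (\lnot e \land b): β-rule — branch into F \lnot e  //  F b.
                      branch 2.2.2.1.1.1 (add F \lnot e):
                        × closes — contains both e and \lnot e.
                      branch 2.2.2.1.1.2 (add F b):
                        × closes — contains both b and \lnot b.
                  branch 2.2.2.1.2 (add F (\lnot e \land b), F \lnot f):
                    × closes — contains both f and \lnot f.
              branch 2.2.2.2 (add F a, T (c \land \lnot a)):
                T (c \land \lnot a): α-rule — add T c, T \lnot a.
                T ((\lnot e \land b) \leftrightarrow \lnot f): β-rule — branch into T (\lnot e \land b), T \lnot f  //  F (\lnot e \land b), F \lnot f.
                  branch 2.2.2.2.1 (add T (\lnot e \land b), T \lnot f):
                    T (\lnot e \land b): α-rule — add T \lnot e, T b.
                    F (\lnot e \land b): β-rule — branch into F \lnot e  //  F b.
                      branch 2.2.2.2.1.1 (add F \lnot e):
                        × closes — contains both e and \lnot e.
                      branch 2.2.2.2.1.2 (add F b):
                        × closes — contains both b and \lnot b.
                  branch 2.2.2.2.2 (add F (\lnot e \land b), F \lnot f):
                    × closes — contains both f and \lnot f.
All 16 branches close.
Every branch closed; the formula is unsatisfiable.

Unsatisfiable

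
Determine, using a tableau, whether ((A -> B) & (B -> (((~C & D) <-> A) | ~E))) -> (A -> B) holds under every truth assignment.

Valid

Assume the negation and expand:
Initial set: {F (((A -> B) & (B -> (((~C & D) <-> A) | ~E))) -> (A -> B))}.
F (((A -> B) & (B -> (((~C & D) <-> A) | ~E))) -> (A -> B)): α-rule — add T ((A -> B) & (B -> (((~C & D) <-> A) | ~E))), F (A -> B).
T ((A -> B) & (B -> (((~C & D) <-> A) | ~E))): α-rule — add T (A -> B), T (B -> (((~C & D) <-> A) | ~E)).
F (A -> B): α-rule — add T A, F B.
T (A -> B): β-rule — branch into F A  //  T B.
  branch 1 (add F A):
    × closes — contains both A and ~A.
  branch 2 (add T B):
    × closes — contains both B and ~B.
All 2 branches close.
Every branch closed, so the negation is unsatisfiable and the formula is valid.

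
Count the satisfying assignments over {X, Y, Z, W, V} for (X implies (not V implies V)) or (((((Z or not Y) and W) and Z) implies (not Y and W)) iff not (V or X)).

Initial set: {((X implies (not V implies V)) or (((((Z or not Y) and W) and Z) implies (not Y and W)) iff not (V or X)))}.
((X implies (not V implies V)) or (((((Z or not Y) and W) and Z) implies (not Y and W)) iff not (V or X))): β-rule — branch into (X implies (not V implies V))  //  (((((Z or not Y) and W) and Z) implies (not Y and W)) iff not (V or X)).
  branch 1 (add (X implies (not V implies V))):
    (X implies (not V implies V)): β-rule — branch into not X  //  (not V implies V).
      branch 1.1 (add not X):
        ○ open, literals {X=F}.
      branch 1.2 (add (not V implies V)):
        (not V implies V): β-rule — branch into not not V  //  V.
          branch 1.2.1 (add not not V):
            ○ open, literals {V=T}.
          branch 1.2.2 (add V):
            ○ open, literals {V=T}.
  branch 2 (add (((((Z or not Y) and W) and Z) implies (not Y and W)) iff not (V or X))):
    (((((Z or not Y) and W) and Z) implies (not Y and W)) iff not (V or X)): β-rule — branch into ((((Z or not Y) and W) and Z) implies (not Y and W)), not (V or X)  //  not ((((Z or not Y) and W) and Z) implies (not Y and W)), not not (V or X).
      branch 2.1 (add ((((Z or not Y) and W) and Z) implies (not Y and W)), not (V or X)):
        not (V or X): α-rule — add not V, not X.
        ((((Z or not Y) and W) and Z) implies (not Y and W)): β-rule — branch into not (((Z or not Y) and W) and Z)  //  (not Y and W).
          branch 2.1.1 (add not (((Z or not Y) and W) and Z)):
            not (((Z or not Y) and W) and Z): β-rule — branch into not ((Z or not Y) and W)  //  not Z.
              branch 2.1.1.1 (add not ((Z or not Y) and W)):
                not ((Z or not Y) and W): β-rule — branch into not (Z or not Y)  //  not W.
                  branch 2.1.1.1.1 (add not (Z or not Y)):
                    not (Z or not Y): α-rule — add not Z, not not Y.
                    ○ open, literals {V=F, X=F, Y=T, Z=F}.
                  branch 2.1.1.1.2 (add not W):
                    ○ open, literals {V=F, W=F, X=F}.
              branch 2.1.1.2 (add not Z):
                ○ open, literals {V=F, X=F, Z=F}.
          branch 2.1.2 (add (not Y and W)):
            (not Y and W): α-rule — add not Y, W.
            ○ open, literals {V=F, W=T, X=F, Y=F}.
      branch 2.2 (add not ((((Z or not Y) and W) and Z) implies (not Y and W)), not not (V or X)):
        not ((((Z or not Y) and W) and Z) implies (not Y and W)): α-rule — add (((Z or not Y) and W) and Z), not (not Y and W).
        (((Z or not Y) and W) and Z): α-rule — add ((Z or not Y) and W), Z.
        ((Z or not Y) and W): α-rule — add (Z or not Y), W.
        not not (V or X): β-rule — branch into V  //  X.
          branch 2.2.1 (add V):
            not (not Y and W): β-rule — branch into not not Y  //  not W.
              branch 2.2.1.1 (add not not Y):
                (Z or not Y): β-rule — branch into Z  //  not Y.
                  branch 2.2.1.1.1 (add Z):
                    ○ open, literals {V=T, W=T, Y=T, Z=T}.
                  branch 2.2.1.1.2 (add not Y):
                    × closes — contains both Y and not Y.
              branch 2.2.1.2 (add not W):
                × closes — contains both W and not W.
          branch 2.2.2 (add X):
            not (not Y and W): β-rule — branch into not not Y  //  not W.
              branch 2.2.2.1 (add not not Y):
                (Z or not Y): β-rule — branch into Z  //  not Y.
                  branch 2.2.2.1.1 (add Z):
                    ○ open, literals {W=T, X=T, Y=T, Z=T}.
                  branch 2.2.2.1.2 (add not Y):
                    × closes — contains both Y and not Y.
              branch 2.2.2.2 (add not W):
                × closes — contains both W and not W.
4 branches closed, 9 open.
Each open branch fixes some atoms; the unmentioned ones are free. Counting distinct full assignments: branch {X=F} (Y, Z, W, V) contributes 16 new; branch {V=T} (X, Y, Z, W) contributes 8 new; branch {V=T} (X, Y, Z, W) contributes 0 new; branch {V=F, X=F, Y=T, Z=F} (W) contributes 0 new; branch {V=F, W=F, X=F} (Y, Z) contributes 0 new; branch {V=F, X=F, Z=F} (Y, W) contributes 0 new; branch {V=F, W=T, X=F, Y=F} (Z) contributes 0 new; branch {V=T, W=T, Y=T, Z=T} (X) contributes 0 new; branch {W=T, X=T, Y=T, Z=T} (V) contributes 1 new. Total: 25.

25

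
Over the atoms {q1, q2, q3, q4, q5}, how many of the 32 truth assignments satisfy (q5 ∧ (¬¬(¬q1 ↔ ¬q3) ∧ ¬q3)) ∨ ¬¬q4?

Initial set: {((q5 ∧ (¬¬(¬q1 ↔ ¬q3) ∧ ¬q3)) ∨ ¬¬q4)}.
((q5 ∧ (¬¬(¬q1 ↔ ¬q3) ∧ ¬q3)) ∨ ¬¬q4): β-rule — branch into (q5 ∧ (¬¬(¬q1 ↔ ¬q3) ∧ ¬q3))  //  ¬¬q4.
  branch 1 (add (q5 ∧ (¬¬(¬q1 ↔ ¬q3) ∧ ¬q3))):
    (q5 ∧ (¬¬(¬q1 ↔ ¬q3) ∧ ¬q3)): α-rule — add q5, (¬¬(¬q1 ↔ ¬q3) ∧ ¬q3).
    (¬¬(¬q1 ↔ ¬q3) ∧ ¬q3): α-rule — add ¬¬(¬q1 ↔ ¬q3), ¬q3.
    ¬¬(¬q1 ↔ ¬q3): drop double negation, giving (¬q1 ↔ ¬q3).
    (¬q1 ↔ ¬q3): β-rule — branch into ¬q1, ¬q3  //  ¬¬q1, ¬¬q3.
      branch 1.1 (add ¬q1, ¬q3):
        ○ open, literals {q1=0, q3=0, q5=1}.
      branch 1.2 (add ¬¬q1, ¬¬q3):
        × closes — contains both q3 and ¬q3.
  branch 2 (add ¬¬q4):
    ¬¬q4: drop double negation, giving q4.
    ○ open, literals {q4=1}.
1 branch closed, 2 open.
Each open branch fixes some atoms; the unmentioned ones are free. Counting distinct full assignments: branch {q1=0, q3=0, q5=1} (q2, q4) contributes 4 new; branch {q4=1} (q1, q2, q3, q5) contributes 14 new. Total: 18.

18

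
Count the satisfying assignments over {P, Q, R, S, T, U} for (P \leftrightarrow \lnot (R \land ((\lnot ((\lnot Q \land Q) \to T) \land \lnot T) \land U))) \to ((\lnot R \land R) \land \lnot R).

Initial set: {((P \leftrightarrow \lnot (R \land ((\lnot ((\lnot Q \land Q) \to T) \land \lnot T) \land U))) \to ((\lnot R \land R) \land \lnot R))}.
((P \leftrightarrow \lnot (R \land ((\lnot ((\lnot Q \land Q) \to T) \land \lnot T) \land U))) \to ((\lnot R \land R) \land \lnot R)): β-rule — branch into \lnot (P \leftrightarrow \lnot (R \land ((\lnot ((\lnot Q \land Q) \to T) \land \lnot T) \land U)))  //  ((\lnot R \land R) \land \lnot R).
  branch 1 (add \lnot (P \leftrightarrow \lnot (R \land ((\lnot ((\lnot Q \land Q) \to T) \land \lnot T) \land U)))):
    \lnot (P \leftrightarrow \lnot (R \land ((\lnot ((\lnot Q \land Q) \to T) \land \lnot T) \land U))): β-rule — branch into P, \lnot \lnot (R \land ((\lnot ((\lnot Q \land Q) \to T) \land \lnot T) \land U))  //  \lnot P, \lnot (R \land ((\lnot ((\lnot Q \land Q) \to T) \land \lnot T) \land U)).
      branch 1.1 (add P, \lnot \lnot (R \land ((\lnot ((\lnot Q \land Q) \to T) \land \lnot T) \land U))):
        \lnot \lnot (R \land ((\lnot ((\lnot Q \land Q) \to T) \land \lnot T) \land U)): α-rule — add R, ((\lnot ((\lnot Q \land Q) \to T) \land \lnot T) \land U).
        ((\lnot ((\lnot Q \land Q) \to T) \land \lnot T) \land U): α-rule — add (\lnot ((\lnot Q \land Q) \to T) \land \lnot T), U.
        (\lnot ((\lnot Q \land Q) \to T) \land \lnot T): α-rule — add \lnot ((\lnot Q \land Q) \to T), \lnot T.
        \lnot ((\lnot Q \land Q) \to T): α-rule — add (\lnot Q \land Q), \lnot T.
        (\lnot Q \land Q): α-rule — add \lnot Q, Q.
        × closes — contains both Q and \lnot Q.
      branch 1.2 (add \lnot P, \lnot (R \land ((\lnot ((\lnot Q \land Q) \to T) \land \lnot T) \land U))):
        \lnot (R \land ((\lnot ((\lnot Q \land Q) \to T) \land \lnot T) \land U)): β-rule — branch into \lnot R  //  \lnot ((\lnot ((\lnot Q \land Q) \to T) \land \lnot T) \land U).
          branch 1.2.1 (add \lnot R):
            ○ open, literals {P=F, R=F}.
          branch 1.2.2 (add \lnot ((\lnot ((\lnot Q \land Q) \to T) \land \lnot T) \land U)):
            \lnot ((\lnot ((\lnot Q \land Q) \to T) \land \lnot T) \land U): β-rule — branch into \lnot (\lnot ((\lnot Q \land Q) \to T) \land \lnot T)  //  \lnot U.
              branch 1.2.2.1 (add \lnot (\lnot ((\lnot Q \land Q) \to T) \land \lnot T)):
                \lnot (\lnot ((\lnot Q \land Q) \to T) \land \lnot T): β-rule — branch into \lnot \lnot ((\lnot Q \land Q) \to T)  //  \lnot \lnot T.
                  branch 1.2.2.1.1 (add \lnot \lnot ((\lnot Q \land Q) \to T)):
                    \lnot \lnot ((\lnot Q \land Q) \to T): β-rule — branch into \lnot (\lnot Q \land Q)  //  T.
                      branch 1.2.2.1.1.1 (add \lnot (\lnot Q \land Q)):
                        \lnot (\lnot Q \land Q): β-rule — branch into \lnot \lnot Q  //  \lnot Q.
                          branch 1.2.2.1.1.1.1 (add \lnot \lnot Q):
                            ○ open, literals {P=F, Q=T}.
                          branch 1.2.2.1.1.1.2 (add \lnot Q):
                            ○ open, literals {P=F, Q=F}.
                      branch 1.2.2.1.1.2 (add T):
                        ○ open, literals {P=F, T=T}.
                  branch 1.2.2.1.2 (add \lnot \lnot T):
                    ○ open, literals {P=F, T=T}.
              branch 1.2.2.2 (add \lnot U):
                ○ open, literals {P=F, U=F}.
  branch 2 (add ((\lnot R \land R) \land \lnot R)):
    ((\lnot R \land R) \land \lnot R): α-rule — add (\lnot R \land R), \lnot R.
    (\lnot R \land R): α-rule — add \lnot R, R.
    × closes — contains both R and \lnot R.
2 branches closed, 6 open.
Each open branch fixes some atoms; the unmentioned ones are free. Counting distinct full assignments: branch {P=F, R=F} (Q, S, T, U) contributes 16 new; branch {P=F, Q=T} (R, S, T, U) contributes 8 new; branch {P=F, Q=F} (R, S, T, U) contributes 8 new; branch {P=F, T=T} (Q, R, S, U) contributes 0 new; branch {P=F, T=T} (Q, R, S, U) contributes 0 new; branch {P=F, U=F} (Q, R, S, T) contributes 0 new. Total: 32.

32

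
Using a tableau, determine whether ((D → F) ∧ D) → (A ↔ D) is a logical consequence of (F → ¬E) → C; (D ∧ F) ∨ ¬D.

Initial set: {((F → ¬E) → C); ((D ∧ F) ∨ ¬D); ¬(((D → F) ∧ D) → (A ↔ D))}.
¬(((D → F) ∧ D) → (A ↔ D)): α-rule — add ((D → F) ∧ D), ¬(A ↔ D).
((D → F) ∧ D): α-rule — add (D → F), D.
((F → ¬E) → C): β-rule — branch into ¬(F → ¬E)  //  C.
  branch 1 (add ¬(F → ¬E)):
    ¬(F → ¬E): α-rule — add F, ¬¬E.
    ((D ∧ F) ∨ ¬D): β-rule — branch into (D ∧ F)  //  ¬D.
      branch 1.1 (add (D ∧ F)):
        (D ∧ F): α-rule — add D, F.
        ¬(A ↔ D): β-rule — branch into A, ¬D  //  ¬A, D.
          branch 1.1.1 (add A, ¬D):
            × closes — contains both D and ¬D.
          branch 1.1.2 (add ¬A, D):
            (D → F): β-rule — branch into ¬D  //  F.
              branch 1.1.2.1 (add ¬D):
                × closes — contains both D and ¬D.
              branch 1.1.2.2 (add F):
                ○ open, literals {A=F, D=T, E=T, F=T}.
      branch 1.2 (add ¬D):
        × closes — contains both D and ¬D.
  branch 2 (add C):
    ((D ∧ F) ∨ ¬D): β-rule — branch into (D ∧ F)  //  ¬D.
      branch 2.1 (add (D ∧ F)):
        (D ∧ F): α-rule — add D, F.
        ¬(A ↔ D): β-rule — branch into A, ¬D  //  ¬A, D.
          branch 2.1.1 (add A, ¬D):
            × closes — contains both D and ¬D.
          branch 2.1.2 (add ¬A, D):
            (D → F): β-rule — branch into ¬D  //  F.
              branch 2.1.2.1 (add ¬D):
                × closes — contains both D and ¬D.
              branch 2.1.2.2 (add F):
                ○ open, literals {A=F, C=T, D=T, F=T}.
      branch 2.2 (add ¬D):
        × closes — contains both D and ¬D.
6 branches closed, 2 open.
An open branch gives a countermodel: A=F, D=T, E=T, F=T (unmentioned atoms arbitrary); the premises hold there but the conclusion fails.

No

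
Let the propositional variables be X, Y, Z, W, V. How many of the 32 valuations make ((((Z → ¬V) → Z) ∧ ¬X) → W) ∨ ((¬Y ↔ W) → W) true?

Initial set: {T (((((Z → ¬V) → Z) ∧ ¬X) → W) ∨ ((¬Y ↔ W) → W))}.
T (((((Z → ¬V) → Z) ∧ ¬X) → W) ∨ ((¬Y ↔ W) → W)): β-rule — branch into T ((((Z → ¬V) → Z) ∧ ¬X) → W)  //  T ((¬Y ↔ W) → W).
  branch 1 (add T ((((Z → ¬V) → Z) ∧ ¬X) → W)):
    T ((((Z → ¬V) → Z) ∧ ¬X) → W): β-rule — branch into F (((Z → ¬V) → Z) ∧ ¬X)  //  T W.
      branch 1.1 (add F (((Z → ¬V) → Z) ∧ ¬X)):
        F (((Z → ¬V) → Z) ∧ ¬X): β-rule — branch into F ((Z → ¬V) → Z)  //  F ¬X.
          branch 1.1.1 (add F ((Z → ¬V) → Z)):
            F ((Z → ¬V) → Z): α-rule — add T (Z → ¬V), F Z.
            T (Z → ¬V): β-rule — branch into F Z  //  T ¬V.
              branch 1.1.1.1 (add F Z):
                ○ open, literals {Z=F}.
              branch 1.1.1.2 (add T ¬V):
                ○ open, literals {V=F, Z=F}.
          branch 1.1.2 (add F ¬X):
            ○ open, literals {X=T}.
      branch 1.2 (add T W):
        ○ open, literals {W=T}.
  branch 2 (add T ((¬Y ↔ W) → W)):
    T ((¬Y ↔ W) → W): β-rule — branch into F (¬Y ↔ W)  //  T W.
      branch 2.1 (add F (¬Y ↔ W)):
        F (¬Y ↔ W): β-rule — branch into T ¬Y, F W  //  F ¬Y, T W.
          branch 2.1.1 (add T ¬Y, F W):
            ○ open, literals {W=F, Y=F}.
          branch 2.1.2 (add F ¬Y, T W):
            ○ open, literals {W=T, Y=T}.
      branch 2.2 (add T W):
        ○ open, literals {W=T}.
0 branches closed, 7 open.
Each open branch fixes some atoms; the unmentioned ones are free. Counting distinct full assignments: branch {Z=F} (X, Y, W, V) contributes 16 new; branch {V=F, Z=F} (X, Y, W) contributes 0 new; branch {X=T} (Y, Z, W, V) contributes 8 new; branch {W=T} (X, Y, Z, V) contributes 4 new; branch {W=F, Y=F} (X, Z, V) contributes 2 new; branch {W=T, Y=T} (X, Z, V) contributes 0 new; branch {W=T} (X, Y, Z, V) contributes 0 new. Total: 30.

30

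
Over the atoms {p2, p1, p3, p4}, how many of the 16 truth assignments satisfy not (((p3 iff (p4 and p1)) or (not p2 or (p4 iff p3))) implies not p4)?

Initial set: {not (((p3 iff (p4 and p1)) or (not p2 or (p4 iff p3))) implies not p4)}.
not (((p3 iff (p4 and p1)) or (not p2 or (p4 iff p3))) implies not p4): α-rule — add ((p3 iff (p4 and p1)) or (not p2 or (p4 iff p3))), not not p4.
((p3 iff (p4 and p1)) or (not p2 or (p4 iff p3))): β-rule — branch into (p3 iff (p4 and p1))  //  (not p2 or (p4 iff p3)).
  branch 1 (add (p3 iff (p4 and p1))):
    (p3 iff (p4 and p1)): β-rule — branch into p3, (p4 and p1)  //  not p3, not (p4 and p1).
      branch 1.1 (add p3, (p4 and p1)):
        (p4 and p1): α-rule — add p4, p1.
        ○ open, literals {p1=T, p3=T, p4=T}.
      branch 1.2 (add not p3, not (p4 and p1)):
        not (p4 and p1): β-rule — branch into not p4  //  not p1.
          branch 1.2.1 (add not p4):
            × closes — contains both p4 and not p4.
          branch 1.2.2 (add not p1):
            ○ open, literals {p1=F, p3=F, p4=T}.
  branch 2 (add (not p2 or (p4 iff p3))):
    (not p2 or (p4 iff p3)): β-rule — branch into not p2  //  (p4 iff p3).
      branch 2.1 (add not p2):
        ○ open, literals {p2=F, p4=T}.
      branch 2.2 (add (p4 iff p3)):
        (p4 iff p3): β-rule — branch into p4, p3  //  not p4, not p3.
          branch 2.2.1 (add p4, p3):
            ○ open, literals {p3=T, p4=T}.
          branch 2.2.2 (add not p4, not p3):
            × closes — contains both p4 and not p4.
2 branches closed, 4 open.
Each open branch fixes some atoms; the unmentioned ones are free. Counting distinct full assignments: branch {p1=T, p3=T, p4=T} (p2) contributes 2 new; branch {p1=F, p3=F, p4=T} (p2) contributes 2 new; branch {p2=F, p4=T} (p1, p3) contributes 2 new; branch {p3=T, p4=T} (p2, p1) contributes 1 new. Total: 7.

7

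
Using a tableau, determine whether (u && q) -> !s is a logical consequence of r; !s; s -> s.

Initial set: {r; !s; (s -> s); !((u && q) -> !s)}.
!((u && q) -> !s): α-rule — add (u && q), !!s.
× closes — contains both s and !s.
All 1 branch closes.
Every branch closed, so the premises entail the conclusion.

Yes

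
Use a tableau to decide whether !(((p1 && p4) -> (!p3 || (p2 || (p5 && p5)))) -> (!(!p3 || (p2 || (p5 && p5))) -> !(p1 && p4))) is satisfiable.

Initial set: {!(((p1 && p4) -> (!p3 || (p2 || (p5 && p5)))) -> (!(!p3 || (p2 || (p5 && p5))) -> !(p1 && p4)))}.
!(((p1 && p4) -> (!p3 || (p2 || (p5 && p5)))) -> (!(!p3 || (p2 || (p5 && p5))) -> !(p1 && p4))): α-rule — add ((p1 && p4) -> (!p3 || (p2 || (p5 && p5)))), !(!(!p3 || (p2 || (p5 && p5))) -> !(p1 && p4)).
!(!(!p3 || (p2 || (p5 && p5))) -> !(p1 && p4)): α-rule — add !(!p3 || (p2 || (p5 && p5))), !!(p1 && p4).
!(!p3 || (p2 || (p5 && p5))): α-rule — add !!p3, !(p2 || (p5 && p5)).
!!(p1 && p4): α-rule — add p1, p4.
!(p2 || (p5 && p5)): α-rule — add !p2, !(p5 && p5).
((p1 && p4) -> (!p3 || (p2 || (p5 && p5)))): β-rule — branch into !(p1 && p4)  //  (!p3 || (p2 || (p5 && p5))).
  branch 1 (add !(p1 && p4)):
    !(p5 && p5): β-rule — branch into !p5  //  !p5.
      branch 1.1 (add !p5):
        !(p1 && p4): β-rule — branch into !p1  //  !p4.
          branch 1.1.1 (add !p1):
            × closes — contains both p1 and !p1.
          branch 1.1.2 (add !p4):
            × closes — contains both p4 and !p4.
      branch 1.2 (add !p5):
        !(p1 && p4): β-rule — branch into !p1  //  !p4.
          branch 1.2.1 (add !p1):
            × closes — contains both p1 and !p1.
          branch 1.2.2 (add !p4):
            × closes — contains both p4 and !p4.
  branch 2 (add (!p3 || (p2 || (p5 && p5)))):
    !(p5 && p5): β-rule — branch into !p5  //  !p5.
      branch 2.1 (add !p5):
        (!p3 || (p2 || (p5 && p5))): β-rule — branch into !p3  //  (p2 || (p5 && p5)).
          branch 2.1.1 (add !p3):
            × closes — contains both p3 and !p3.
          branch 2.1.2 (add (p2 || (p5 && p5))):
            (p2 || (p5 && p5)): β-rule — branch into p2  //  (p5 && p5).
              branch 2.1.2.1 (add p2):
                × closes — contains both p2 and !p2.
              branch 2.1.2.2 (add (p5 && p5)):
                (p5 && p5): α-rule — add p5, p5.
                × closes — contains both p5 and !p5.
      branch 2.2 (add !p5):
        (!p3 || (p2 || (p5 && p5))): β-rule — branch into !p3  //  (p2 || (p5 && p5)).
          branch 2.2.1 (add !p3):
            × closes — contains both p3 and !p3.
          branch 2.2.2 (add (p2 || (p5 && p5))):
            (p2 || (p5 && p5)): β-rule — branch into p2  //  (p5 && p5).
              branch 2.2.2.1 (add p2):
                × closes — contains both p2 and !p2.
              branch 2.2.2.2 (add (p5 && p5)):
                (p5 && p5): α-rule — add p5, p5.
                × closes — contains both p5 and !p5.
All 10 branches close.
Every branch closed; the formula is unsatisfiable.

Unsatisfiable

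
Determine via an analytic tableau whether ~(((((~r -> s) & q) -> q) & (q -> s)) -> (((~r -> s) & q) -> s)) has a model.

Unsatisfiable

Initial set: {T ~(((((~r -> s) & q) -> q) & (q -> s)) -> (((~r -> s) & q) -> s))}.
T ~(((((~r -> s) & q) -> q) & (q -> s)) -> (((~r -> s) & q) -> s)): α-rule — add T ((((~r -> s) & q) -> q) & (q -> s)), F (((~r -> s) & q) -> s).
T ((((~r -> s) & q) -> q) & (q -> s)): α-rule — add T (((~r -> s) & q) -> q), T (q -> s).
F (((~r -> s) & q) -> s): α-rule — add T ((~r -> s) & q), F s.
T ((~r -> s) & q): α-rule — add T (~r -> s), T q.
T (((~r -> s) & q) -> q): β-rule — branch into F ((~r -> s) & q)  //  T q.
  branch 1 (add F ((~r -> s) & q)):
    T (q -> s): β-rule — branch into F q  //  T s.
      branch 1.1 (add F q):
        × closes — contains both q and ~q.
      branch 1.2 (add T s):
        × closes — contains both s and ~s.
  branch 2 (add T q):
    T (q -> s): β-rule — branch into F q  //  T s.
      branch 2.1 (add F q):
        × closes — contains both q and ~q.
      branch 2.2 (add T s):
        × closes — contains both s and ~s.
All 4 branches close.
Every branch closed; the formula is unsatisfiable.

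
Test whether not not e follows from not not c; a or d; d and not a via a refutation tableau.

No

Initial set: {not not c; (a or d); (d and not a); not not not e}.
not not c: drop double negation, giving c.
(d and not a): α-rule — add d, not a.
not not not e: drop double negation, giving not e.
(a or d): β-rule — branch into a  //  d.
  branch 1 (add a):
    × closes — contains both a and not a.
  branch 2 (add d):
    ○ open, literals {a=F, c=T, d=T, e=F}.
1 branch closed, 1 open.
An open branch gives a countermodel: a=F, c=T, d=T, e=F (unmentioned atoms arbitrary); the premises hold there but the conclusion fails.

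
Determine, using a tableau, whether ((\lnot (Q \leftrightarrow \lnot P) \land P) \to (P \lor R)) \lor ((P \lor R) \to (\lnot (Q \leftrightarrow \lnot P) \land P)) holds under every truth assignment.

Valid

Assume the negation and expand:
Initial set: {\lnot (((\lnot (Q \leftrightarrow \lnot P) \land P) \to (P \lor R)) \lor ((P \lor R) \to (\lnot (Q \leftrightarrow \lnot P) \land P)))}.
\lnot (((\lnot (Q \leftrightarrow \lnot P) \land P) \to (P \lor R)) \lor ((P \lor R) \to (\lnot (Q \leftrightarrow \lnot P) \land P))): α-rule — add \lnot ((\lnot (Q \leftrightarrow \lnot P) \land P) \to (P \lor R)), \lnot ((P \lor R) \to (\lnot (Q \leftrightarrow \lnot P) \land P)).
\lnot ((\lnot (Q \leftrightarrow \lnot P) \land P) \to (P \lor R)): α-rule — add (\lnot (Q \leftrightarrow \lnot P) \land P), \lnot (P \lor R).
\lnot ((P \lor R) \to (\lnot (Q \leftrightarrow \lnot P) \land P)): α-rule — add (P \lor R), \lnot (\lnot (Q \leftrightarrow \lnot P) \land P).
(\lnot (Q \leftrightarrow \lnot P) \land P): α-rule — add \lnot (Q \leftrightarrow \lnot P), P.
\lnot (P \lor R): α-rule — add \lnot P, \lnot R.
× closes — contains both P and \lnot P.
All 1 branch closes.
Every branch closed, so the negation is unsatisfiable and the formula is valid.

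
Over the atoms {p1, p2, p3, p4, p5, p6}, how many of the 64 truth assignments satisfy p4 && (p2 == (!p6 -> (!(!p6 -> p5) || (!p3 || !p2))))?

14

Initial set: {(p4 && (p2 == (!p6 -> (!(!p6 -> p5) || (!p3 || !p2)))))}.
(p4 && (p2 == (!p6 -> (!(!p6 -> p5) || (!p3 || !p2))))): α-rule — add p4, (p2 == (!p6 -> (!(!p6 -> p5) || (!p3 || !p2)))).
(p2 == (!p6 -> (!(!p6 -> p5) || (!p3 || !p2)))): β-rule — branch into p2, (!p6 -> (!(!p6 -> p5) || (!p3 || !p2)))  //  !p2, !(!p6 -> (!(!p6 -> p5) || (!p3 || !p2))).
  branch 1 (add p2, (!p6 -> (!(!p6 -> p5) || (!p3 || !p2)))):
    (!p6 -> (!(!p6 -> p5) || (!p3 || !p2))): β-rule — branch into !!p6  //  (!(!p6 -> p5) || (!p3 || !p2)).
      branch 1.1 (add !!p6):
        ○ open, literals {p2=true, p4=true, p6=true}.
      branch 1.2 (add (!(!p6 -> p5) || (!p3 || !p2))):
        (!(!p6 -> p5) || (!p3 || !p2)): β-rule — branch into !(!p6 -> p5)  //  (!p3 || !p2).
          branch 1.2.1 (add !(!p6 -> p5)):
            !(!p6 -> p5): α-rule — add !p6, !p5.
            ○ open, literals {p2=true, p4=true, p5=false, p6=false}.
          branch 1.2.2 (add (!p3 || !p2)):
            (!p3 || !p2): β-rule — branch into !p3  //  !p2.
              branch 1.2.2.1 (add !p3):
                ○ open, literals {p2=true, p3=false, p4=true}.
              branch 1.2.2.2 (add !p2):
                × closes — contains both p2 and !p2.
  branch 2 (add !p2, !(!p6 -> (!(!p6 -> p5) || (!p3 || !p2)))):
    !(!p6 -> (!(!p6 -> p5) || (!p3 || !p2))): α-rule — add !p6, !(!(!p6 -> p5) || (!p3 || !p2)).
    !(!(!p6 -> p5) || (!p3 || !p2)): α-rule — add !!(!p6 -> p5), !(!p3 || !p2).
    !(!p3 || !p2): α-rule — add !!p3, !!p2.
    × closes — contains both p2 and !p2.
2 branches closed, 3 open.
Each open branch fixes some atoms; the unmentioned ones are free. Counting distinct full assignments: branch {p2=true, p4=true, p6=true} (p1, p3, p5) contributes 8 new; branch {p2=true, p4=true, p5=false, p6=false} (p1, p3) contributes 4 new; branch {p2=true, p3=false, p4=true} (p1, p5, p6) contributes 2 new. Total: 14.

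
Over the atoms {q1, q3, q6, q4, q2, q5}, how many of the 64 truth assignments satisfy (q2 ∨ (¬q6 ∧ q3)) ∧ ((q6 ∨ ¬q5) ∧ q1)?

Initial set: {T ((q2 ∨ (¬q6 ∧ q3)) ∧ ((q6 ∨ ¬q5) ∧ q1))}.
T ((q2 ∨ (¬q6 ∧ q3)) ∧ ((q6 ∨ ¬q5) ∧ q1)): α-rule — add T (q2 ∨ (¬q6 ∧ q3)), T ((q6 ∨ ¬q5) ∧ q1).
T ((q6 ∨ ¬q5) ∧ q1): α-rule — add T (q6 ∨ ¬q5), T q1.
T (q2 ∨ (¬q6 ∧ q3)): β-rule — branch into T q2  //  T (¬q6 ∧ q3).
  branch 1 (add T q2):
    T (q6 ∨ ¬q5): β-rule — branch into T q6  //  T ¬q5.
      branch 1.1 (add T q6):
        ○ open, literals {q1=T, q2=T, q6=T}.
      branch 1.2 (add T ¬q5):
        ○ open, literals {q1=T, q2=T, q5=F}.
  branch 2 (add T (¬q6 ∧ q3)):
    T (¬q6 ∧ q3): α-rule — add T ¬q6, T q3.
    T (q6 ∨ ¬q5): β-rule — branch into T q6  //  T ¬q5.
      branch 2.1 (add T q6):
        × closes — contains both q6 and ¬q6.
      branch 2.2 (add T ¬q5):
        ○ open, literals {q1=T, q3=T, q5=F, q6=F}.
1 branch closed, 3 open.
Each open branch fixes some atoms; the unmentioned ones are free. Counting distinct full assignments: branch {q1=T, q2=T, q6=T} (q3, q4, q5) contributes 8 new; branch {q1=T, q2=T, q5=F} (q3, q6, q4) contributes 4 new; branch {q1=T, q3=T, q5=F, q6=F} (q4, q2) contributes 2 new. Total: 14.

14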